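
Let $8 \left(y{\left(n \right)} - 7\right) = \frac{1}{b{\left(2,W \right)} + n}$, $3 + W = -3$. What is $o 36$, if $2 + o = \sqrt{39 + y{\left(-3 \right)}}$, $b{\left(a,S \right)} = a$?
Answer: $-72 + 9 \sqrt{734} \approx 171.83$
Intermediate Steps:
$W = -6$ ($W = -3 - 3 = -6$)
$y{\left(n \right)} = 7 + \frac{1}{8 \left(2 + n\right)}$
$o = -2 + \frac{\sqrt{734}}{4}$ ($o = -2 + \sqrt{39 + \frac{113 + 56 \left(-3\right)}{8 \left(2 - 3\right)}} = -2 + \sqrt{39 + \frac{113 - 168}{8 \left(-1\right)}} = -2 + \sqrt{39 + \frac{1}{8} \left(-1\right) \left(-55\right)} = -2 + \sqrt{39 + \frac{55}{8}} = -2 + \sqrt{\frac{367}{8}} = -2 + \frac{\sqrt{734}}{4} \approx 4.7731$)
$o 36 = \left(-2 + \frac{\sqrt{734}}{4}\right) 36 = -72 + 9 \sqrt{734}$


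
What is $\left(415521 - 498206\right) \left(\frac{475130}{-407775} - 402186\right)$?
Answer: $\frac{542419789071472}{16311} \approx 3.3255 \cdot 10^{10}$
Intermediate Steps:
$\left(415521 - 498206\right) \left(\frac{475130}{-407775} - 402186\right) = - 82685 \left(475130 \left(- \frac{1}{407775}\right) - 402186\right) = - 82685 \left(- \frac{95026}{81555} - 402186\right) = \left(-82685\right) \left(- \frac{32800374256}{81555}\right) = \frac{542419789071472}{16311}$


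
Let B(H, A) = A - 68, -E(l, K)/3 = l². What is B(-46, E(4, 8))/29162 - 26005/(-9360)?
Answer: 75727205/27295632 ≈ 2.7743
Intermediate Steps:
E(l, K) = -3*l²
B(H, A) = -68 + A
B(-46, E(4, 8))/29162 - 26005/(-9360) = (-68 - 3*4²)/29162 - 26005/(-9360) = (-68 - 3*16)*(1/29162) - 26005*(-1/9360) = (-68 - 48)*(1/29162) + 5201/1872 = -116*1/29162 + 5201/1872 = -58/14581 + 5201/1872 = 75727205/27295632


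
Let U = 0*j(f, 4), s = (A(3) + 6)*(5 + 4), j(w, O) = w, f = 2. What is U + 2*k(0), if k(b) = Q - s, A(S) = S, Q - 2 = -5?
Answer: -168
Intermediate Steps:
Q = -3 (Q = 2 - 5 = -3)
s = 81 (s = (3 + 6)*(5 + 4) = 9*9 = 81)
k(b) = -84 (k(b) = -3 - 1*81 = -3 - 81 = -84)
U = 0 (U = 0*2 = 0)
U + 2*k(0) = 0 + 2*(-84) = 0 - 168 = -168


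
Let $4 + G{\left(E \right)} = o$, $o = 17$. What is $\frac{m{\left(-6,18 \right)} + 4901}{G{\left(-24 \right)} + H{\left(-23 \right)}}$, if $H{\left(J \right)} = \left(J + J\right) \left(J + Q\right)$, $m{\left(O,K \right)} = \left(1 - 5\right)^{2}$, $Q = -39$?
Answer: $\frac{1639}{955} \approx 1.7162$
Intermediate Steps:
$m{\left(O,K \right)} = 16$ ($m{\left(O,K \right)} = \left(-4\right)^{2} = 16$)
$G{\left(E \right)} = 13$ ($G{\left(E \right)} = -4 + 17 = 13$)
$H{\left(J \right)} = 2 J \left(-39 + J\right)$ ($H{\left(J \right)} = \left(J + J\right) \left(J - 39\right) = 2 J \left(-39 + J\right)$)
$\frac{m{\left(-6,18 \right)} + 4901}{G{\left(-24 \right)} + H{\left(-23 \right)}} = \frac{16 + 4901}{13 + 2 \left(-23\right) \left(-39 - 23\right)} = \frac{4917}{13 + 2 \left(-23\right) \left(-62\right)} = \frac{4917}{13 + 2852} = \frac{4917}{2865} = 4917 \cdot \frac{1}{2865} = \frac{1639}{955}$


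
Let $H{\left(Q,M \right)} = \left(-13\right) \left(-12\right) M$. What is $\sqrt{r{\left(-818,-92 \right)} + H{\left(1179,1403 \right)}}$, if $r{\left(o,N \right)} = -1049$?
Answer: $29 \sqrt{259} \approx 466.71$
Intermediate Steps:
$H{\left(Q,M \right)} = 156 M$
$\sqrt{r{\left(-818,-92 \right)} + H{\left(1179,1403 \right)}} = \sqrt{-1049 + 156 \cdot 1403} = \sqrt{-1049 + 218868} = \sqrt{217819} = 29 \sqrt{259}$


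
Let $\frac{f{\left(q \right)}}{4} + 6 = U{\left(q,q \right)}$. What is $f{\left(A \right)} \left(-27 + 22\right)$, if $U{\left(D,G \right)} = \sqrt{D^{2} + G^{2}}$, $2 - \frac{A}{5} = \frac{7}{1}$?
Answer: $120 - 500 \sqrt{2} \approx -587.11$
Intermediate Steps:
$A = -25$ ($A = 10 - 5 \cdot \frac{7}{1} = 10 - 5 \cdot 7 \cdot 1 = 10 - 35 = -25$)
$f{\left(q \right)} = -24 + 4 \sqrt{2} \sqrt{q^{2}}$ ($f{\left(q \right)} = -24 + 4 \sqrt{q^{2} + q^{2}} = -24 + 4 \sqrt{2 q^{2}} = -24 + 4 \sqrt{2} \sqrt{q^{2}}$)
$f{\left(A \right)} \left(-27 + 22\right) = \left(-24 + 4 \sqrt{2} \sqrt{\left(-25\right)^{2}}\right) \left(-27 + 22\right) = \left(-24 + 4 \sqrt{2} \sqrt{625}\right) \left(-5\right) = \left(-24 + 4 \sqrt{2} \cdot 25\right) \left(-5\right) = \left(-24 + 100 \sqrt{2}\right) \left(-5\right) = 120 - 500 \sqrt{2}$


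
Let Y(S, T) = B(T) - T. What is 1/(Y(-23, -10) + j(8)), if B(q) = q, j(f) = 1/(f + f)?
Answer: 16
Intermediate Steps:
j(f) = 1/(2*f)
Y(S, T) = 0 (Y(S, T) = T - T = 0)
1/(Y(-23, -10) + j(8)) = 1/(0 + (½)/8) = 1/(0 + (½)*(⅛)) = 1/(0 + 1/16) = 1/(1/16) = 16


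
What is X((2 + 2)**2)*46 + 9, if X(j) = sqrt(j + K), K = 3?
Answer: 9 + 46*sqrt(19) ≈ 209.51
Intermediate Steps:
X(j) = sqrt(3 + j) (X(j) = sqrt(j + 3) = sqrt(3 + j))
X((2 + 2)**2)*46 + 9 = sqrt(3 + (2 + 2)**2)*46 + 9 = sqrt(3 + 4**2)*46 + 9 = sqrt(3 + 16)*46 + 9 = sqrt(19)*46 + 9 = 46*sqrt(19) + 9 = 9 + 46*sqrt(19)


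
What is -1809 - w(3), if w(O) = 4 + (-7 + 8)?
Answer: -1814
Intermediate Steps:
w(O) = 5 (w(O) = 4 + 1 = 5)
-1809 - w(3) = -1809 - 1*5 = -1809 - 5 = -1814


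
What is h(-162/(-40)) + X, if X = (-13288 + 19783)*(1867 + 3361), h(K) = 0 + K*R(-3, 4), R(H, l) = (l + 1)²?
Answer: 135823845/4 ≈ 3.3956e+7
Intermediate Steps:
R(H, l) = (1 + l)²
h(K) = 25*K (h(K) = 0 + K*(1 + 4)² = 0 + K*5² = 0 + K*25 = 0 + 25*K = 25*K)
X = 33955860 (X = 6495*5228 = 33955860)
h(-162/(-40)) + X = 25*(-162/(-40)) + 33955860 = 25*(-162*(-1/40)) + 33955860 = 25*(81/20) + 33955860 = 405/4 + 33955860 = 135823845/4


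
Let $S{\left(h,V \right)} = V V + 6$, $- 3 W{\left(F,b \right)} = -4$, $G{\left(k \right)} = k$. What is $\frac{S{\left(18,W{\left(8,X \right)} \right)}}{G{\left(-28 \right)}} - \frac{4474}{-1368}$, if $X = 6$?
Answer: $\frac{2047}{684} \approx 2.9927$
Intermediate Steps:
$W{\left(F,b \right)} = \frac{4}{3}$ ($W{\left(F,b \right)} = \left(- \frac{1}{3}\right) \left(-4\right) = \frac{4}{3}$)
$S{\left(h,V \right)} = 6 + V^{2}$ ($S{\left(h,V \right)} = V^{2} + 6 = 6 + V^{2}$)
$\frac{S{\left(18,W{\left(8,X \right)} \right)}}{G{\left(-28 \right)}} - \frac{4474}{-1368} = \frac{6 + \left(\frac{4}{3}\right)^{2}}{-28} - \frac{4474}{-1368} = \left(6 + \frac{16}{9}\right) \left(- \frac{1}{28}\right) - - \frac{2237}{684} = \frac{70}{9} \left(- \frac{1}{28}\right) + \frac{2237}{684} = - \frac{5}{18} + \frac{2237}{684} = \frac{2047}{684}$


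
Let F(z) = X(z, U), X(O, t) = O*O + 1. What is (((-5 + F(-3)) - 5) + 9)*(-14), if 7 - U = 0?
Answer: -126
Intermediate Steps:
U = 7 (U = 7 - 1*0 = 7 + 0 = 7)
X(O, t) = 1 + O² (X(O, t) = O² + 1 = 1 + O²)
F(z) = 1 + z²
(((-5 + F(-3)) - 5) + 9)*(-14) = (((-5 + (1 + (-3)²)) - 5) + 9)*(-14) = (((-5 + (1 + 9)) - 5) + 9)*(-14) = (((-5 + 10) - 5) + 9)*(-14) = ((5 - 5) + 9)*(-14) = (0 + 9)*(-14) = 9*(-14) = -126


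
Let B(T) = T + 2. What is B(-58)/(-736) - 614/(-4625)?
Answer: 88863/425500 ≈ 0.20884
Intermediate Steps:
B(T) = 2 + T
B(-58)/(-736) - 614/(-4625) = (2 - 58)/(-736) - 614/(-4625) = -56*(-1/736) - 614*(-1/4625) = 7/92 + 614/4625 = 88863/425500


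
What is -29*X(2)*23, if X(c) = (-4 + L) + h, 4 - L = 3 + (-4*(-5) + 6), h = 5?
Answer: 16008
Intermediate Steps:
L = -25 (L = 4 - (3 + (-4*(-5) + 6)) = 4 - (3 + (20 + 6)) = 4 - (3 + 26) = 4 - 1*29 = 4 - 29 = -25)
X(c) = -24 (X(c) = (-4 - 25) + 5 = -29 + 5 = -24)
-29*X(2)*23 = -29*(-24)*23 = 696*23 = 16008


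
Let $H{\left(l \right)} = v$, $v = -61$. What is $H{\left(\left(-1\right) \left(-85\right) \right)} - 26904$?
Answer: $-26965$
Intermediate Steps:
$H{\left(l \right)} = -61$
$H{\left(\left(-1\right) \left(-85\right) \right)} - 26904 = -61 - 26904 = -26965$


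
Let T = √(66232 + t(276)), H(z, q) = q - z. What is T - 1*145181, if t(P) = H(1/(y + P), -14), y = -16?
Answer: -145181 + √1119084135/130 ≈ -1.4492e+5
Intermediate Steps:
t(P) = -14 - 1/(-16 + P)
T = √1119084135/130 (T = √(66232 + (223 - 14*276)/(-16 + 276)) = √(66232 + (223 - 3864)/260) = √(66232 + (1/260)*(-3641)) = √(66232 - 3641/260) = √(17216679/260) = √1119084135/130 ≈ 257.33)
T - 1*145181 = √1119084135/130 - 1*145181 = √1119084135/130 - 145181 = -145181 + √1119084135/130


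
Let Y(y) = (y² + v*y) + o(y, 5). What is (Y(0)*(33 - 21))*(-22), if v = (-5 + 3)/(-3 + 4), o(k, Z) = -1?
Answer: 264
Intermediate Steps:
v = -2 (v = -2/1 = -2*1 = -2)
Y(y) = -1 + y² - 2*y (Y(y) = (y² - 2*y) - 1 = -1 + y² - 2*y)
(Y(0)*(33 - 21))*(-22) = ((-1 + 0² - 2*0)*(33 - 21))*(-22) = ((-1 + 0 + 0)*12)*(-22) = -1*12*(-22) = -12*(-22) = 264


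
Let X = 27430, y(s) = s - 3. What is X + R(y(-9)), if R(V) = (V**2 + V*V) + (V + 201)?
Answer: 27907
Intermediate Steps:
y(s) = -3 + s
R(V) = 201 + V + 2*V**2 (R(V) = (V**2 + V**2) + (201 + V) = 2*V**2 + (201 + V) = 201 + V + 2*V**2)
X + R(y(-9)) = 27430 + (201 + (-3 - 9) + 2*(-3 - 9)**2) = 27430 + (201 - 12 + 2*(-12)**2) = 27430 + (201 - 12 + 2*144) = 27430 + (201 - 12 + 288) = 27430 + 477 = 27907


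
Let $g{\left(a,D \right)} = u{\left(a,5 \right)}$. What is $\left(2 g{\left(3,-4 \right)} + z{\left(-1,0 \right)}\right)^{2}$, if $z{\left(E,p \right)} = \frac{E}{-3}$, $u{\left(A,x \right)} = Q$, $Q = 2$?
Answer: $\frac{169}{9} \approx 18.778$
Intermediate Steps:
$u{\left(A,x \right)} = 2$
$g{\left(a,D \right)} = 2$
$z{\left(E,p \right)} = - \frac{E}{3}$ ($z{\left(E,p \right)} = E \left(- \frac{1}{3}\right) = - \frac{E}{3}$)
$\left(2 g{\left(3,-4 \right)} + z{\left(-1,0 \right)}\right)^{2} = \left(2 \cdot 2 - - \frac{1}{3}\right)^{2} = \left(4 + \frac{1}{3}\right)^{2} = \left(\frac{13}{3}\right)^{2} = \frac{169}{9}$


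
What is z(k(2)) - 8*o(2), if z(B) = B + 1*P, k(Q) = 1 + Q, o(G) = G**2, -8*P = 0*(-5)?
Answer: -29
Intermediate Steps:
P = 0 (P = -0*(-5) = -1/8*0 = 0)
z(B) = B (z(B) = B + 1*0 = B + 0 = B)
z(k(2)) - 8*o(2) = (1 + 2) - 8*2**2 = 3 - 8*4 = 3 - 32 = -29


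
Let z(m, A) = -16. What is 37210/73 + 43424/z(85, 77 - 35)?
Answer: -160912/73 ≈ -2204.3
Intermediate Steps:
37210/73 + 43424/z(85, 77 - 35) = 37210/73 + 43424/(-16) = 37210*(1/73) + 43424*(-1/16) = 37210/73 - 2714 = -160912/73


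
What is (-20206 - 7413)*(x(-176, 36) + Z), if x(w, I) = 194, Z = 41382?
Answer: -1148287544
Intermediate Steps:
(-20206 - 7413)*(x(-176, 36) + Z) = (-20206 - 7413)*(194 + 41382) = -27619*41576 = -1148287544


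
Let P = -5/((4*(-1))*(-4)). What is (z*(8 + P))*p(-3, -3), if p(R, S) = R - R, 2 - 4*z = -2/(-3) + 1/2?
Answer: 0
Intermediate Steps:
P = -5/16 (P = -5/((-4*(-4))) = -5/16 ≈ -0.31250)
z = 5/24 (z = ½ - (-2/(-3) + 1/2)/4 = ½ - (-2*(-⅓) + 1*(½))/4 = ½ - (⅔ + ½)/4 = ½ - ¼*7/6 = ½ - 7/24 = 5/24 ≈ 0.20833)
p(R, S) = 0
(z*(8 + P))*p(-3, -3) = (5*(8 - 5/16)/24)*0 = ((5/24)*(123/16))*0 = (205/128)*0 = 0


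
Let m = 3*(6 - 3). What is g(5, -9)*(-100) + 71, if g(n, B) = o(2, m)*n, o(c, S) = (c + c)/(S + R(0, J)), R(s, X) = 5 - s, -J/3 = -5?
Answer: -503/7 ≈ -71.857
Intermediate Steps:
J = 15 (J = -3*(-5) = 15)
m = 9 (m = 3*3 = 9)
o(c, S) = 2*c/(5 + S) (o(c, S) = (c + c)/(S + (5 - 1*0)) = (2*c)/(S + (5 + 0)) = (2*c)/(S + 5) = (2*c)/(5 + S) = 2*c/(5 + S))
g(n, B) = 2*n/7 (g(n, B) = (2*2/(5 + 9))*n = (2*2/14)*n = (2*2*(1/14))*n = 2*n/7)
g(5, -9)*(-100) + 71 = ((2/7)*5)*(-100) + 71 = (10/7)*(-100) + 71 = -1000/7 + 71 = -503/7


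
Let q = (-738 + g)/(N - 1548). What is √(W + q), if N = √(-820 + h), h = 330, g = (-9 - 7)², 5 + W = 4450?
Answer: √((6881342 - 31115*I*√10)/(1548 - 7*I*√10)) ≈ 66.673 + 0.e-5*I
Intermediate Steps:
W = 4445 (W = -5 + 4450 = 4445)
g = 256 (g = (-16)² = 256)
N = 7*I*√10 (N = √(-820 + 330) = √(-490) = 7*I*√10 ≈ 22.136*I)
q = -482/(-1548 + 7*I*√10) (q = (-738 + 256)/(7*I*√10 - 1548) = -482/(-1548 + 7*I*√10) ≈ 0.31131 + 0.0044516*I)
√(W + q) = √(4445 + (373068/1198397 + 1687*I*√10/1198397)) = √(5327247733/1198397 + 1687*I*√10/1198397)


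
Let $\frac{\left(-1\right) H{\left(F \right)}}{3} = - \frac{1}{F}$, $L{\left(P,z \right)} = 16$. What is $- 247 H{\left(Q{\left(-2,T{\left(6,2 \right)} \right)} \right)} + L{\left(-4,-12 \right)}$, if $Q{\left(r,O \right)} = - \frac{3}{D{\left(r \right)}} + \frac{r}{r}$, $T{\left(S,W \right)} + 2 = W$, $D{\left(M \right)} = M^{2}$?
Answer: $-2948$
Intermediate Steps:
$T{\left(S,W \right)} = -2 + W$
$Q{\left(r,O \right)} = 1 - \frac{3}{r^{2}}$ ($Q{\left(r,O \right)} = - \frac{3}{r^{2}} + \frac{r}{r} = - \frac{3}{r^{2}} + 1 = 1 - \frac{3}{r^{2}}$)
$H{\left(F \right)} = \frac{3}{F}$ ($H{\left(F \right)} = - 3 \left(- \frac{1}{F}\right) = \frac{3}{F}$)
$- 247 H{\left(Q{\left(-2,T{\left(6,2 \right)} \right)} \right)} + L{\left(-4,-12 \right)} = - 247 \frac{3}{1 - \frac{3}{4}} + 16 = - 247 \cdot 3 \frac{1}{\frac{1}{4}} + 16 = - 247 \cdot 3 \cdot 4 + 16 = \left(-247\right) 12 + 16 = -2964 + 16 = -2948$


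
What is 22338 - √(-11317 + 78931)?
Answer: 22338 - √67614 ≈ 22078.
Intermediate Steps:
22338 - √(-11317 + 78931) = 22338 - √67614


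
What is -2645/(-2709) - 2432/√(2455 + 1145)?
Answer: -535799/13545 ≈ -39.557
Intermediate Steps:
-2645/(-2709) - 2432/√(2455 + 1145) = -2645*(-1/2709) - 2432/(√3600) = 2645/2709 - 2432/60 = 2645/2709 - 2432*1/60 = 2645/2709 - 608/15 = -535799/13545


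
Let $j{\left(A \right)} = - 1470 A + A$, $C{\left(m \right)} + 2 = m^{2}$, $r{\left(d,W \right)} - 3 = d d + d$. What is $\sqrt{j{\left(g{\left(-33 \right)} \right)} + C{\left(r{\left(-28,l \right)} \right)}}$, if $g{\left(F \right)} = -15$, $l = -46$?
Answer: $\sqrt{598114} \approx 773.38$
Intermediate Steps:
$r{\left(d,W \right)} = 3 + d + d^{2}$ ($r{\left(d,W \right)} = 3 + \left(d d + d\right) = 3 + \left(d^{2} + d\right) = 3 + \left(d + d^{2}\right) = 3 + d + d^{2}$)
$C{\left(m \right)} = -2 + m^{2}$
$j{\left(A \right)} = - 1469 A$
$\sqrt{j{\left(g{\left(-33 \right)} \right)} + C{\left(r{\left(-28,l \right)} \right)}} = \sqrt{\left(-1469\right) \left(-15\right) - \left(2 - \left(3 - 28 + \left(-28\right)^{2}\right)^{2}\right)} = \sqrt{22035 - \left(2 - \left(3 - 28 + 784\right)^{2}\right)} = \sqrt{22035 - \left(2 - 759^{2}\right)} = \sqrt{22035 + \left(-2 + 576081\right)} = \sqrt{22035 + 576079} = \sqrt{598114}$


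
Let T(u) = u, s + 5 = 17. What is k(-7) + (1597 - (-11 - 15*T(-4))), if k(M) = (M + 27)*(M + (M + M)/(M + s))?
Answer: 1352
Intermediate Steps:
s = 12 (s = -5 + 17 = 12)
k(M) = (27 + M)*(M + 2*M/(12 + M)) (k(M) = (M + 27)*(M + (M + M)/(M + 12)) = (27 + M)*(M + (2*M)/(12 + M)) = (27 + M)*(M + 2*M/(12 + M)))
k(-7) + (1597 - (-11 - 15*T(-4))) = -7*(378 + (-7)**2 + 41*(-7))/(12 - 7) + (1597 - (-11 - 15*(-4))) = -7*(378 + 49 - 287)/5 + (1597 - (-11 + 60)) = -7*1/5*140 + (1597 - 1*49) = -196 + (1597 - 49) = -196 + 1548 = 1352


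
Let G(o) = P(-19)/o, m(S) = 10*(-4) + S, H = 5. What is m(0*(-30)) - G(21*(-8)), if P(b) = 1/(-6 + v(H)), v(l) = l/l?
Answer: -33601/840 ≈ -40.001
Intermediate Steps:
v(l) = 1
m(S) = -40 + S
P(b) = -⅕ (P(b) = 1/(-6 + 1) = 1/(-5) = -⅕)
G(o) = -1/(5*o)
m(0*(-30)) - G(21*(-8)) = (-40 + 0*(-30)) - (-1)/(5*(21*(-8))) = (-40 + 0) - (-1)/(5*(-168)) = -40 - (-1)*(-1)/(5*168) = -40 - 1*1/840 = -40 - 1/840 = -33601/840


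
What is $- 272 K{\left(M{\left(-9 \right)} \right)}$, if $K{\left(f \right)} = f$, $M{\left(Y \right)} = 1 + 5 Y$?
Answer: $11968$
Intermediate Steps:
$- 272 K{\left(M{\left(-9 \right)} \right)} = - 272 \left(1 + 5 \left(-9\right)\right) = - 272 \left(1 - 45\right) = \left(-272\right) \left(-44\right) = 11968$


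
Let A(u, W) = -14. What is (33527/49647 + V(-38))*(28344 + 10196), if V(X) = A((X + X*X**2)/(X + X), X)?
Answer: -1961184980/3819 ≈ -5.1353e+5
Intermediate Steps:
V(X) = -14
(33527/49647 + V(-38))*(28344 + 10196) = (33527/49647 - 14)*(28344 + 10196) = (33527*(1/49647) - 14)*38540 = (2579/3819 - 14)*38540 = -50887/3819*38540 = -1961184980/3819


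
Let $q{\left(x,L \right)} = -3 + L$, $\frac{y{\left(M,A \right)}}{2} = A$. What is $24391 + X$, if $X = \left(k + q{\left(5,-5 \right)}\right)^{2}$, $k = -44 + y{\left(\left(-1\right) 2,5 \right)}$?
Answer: $26155$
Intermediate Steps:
$y{\left(M,A \right)} = 2 A$
$k = -34$ ($k = -44 + 2 \cdot 5 = -44 + 10 = -34$)
$X = 1764$ ($X = \left(-34 - 8\right)^{2} = \left(-42\right)^{2} = 1764$)
$24391 + X = 24391 + 1764 = 26155$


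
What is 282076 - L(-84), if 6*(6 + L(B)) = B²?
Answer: 280906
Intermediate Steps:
L(B) = -6 + B²/6
282076 - L(-84) = 282076 - (-6 + (⅙)*(-84)²) = 282076 - (-6 + (⅙)*7056) = 282076 - (-6 + 1176) = 282076 - 1*1170 = 282076 - 1170 = 280906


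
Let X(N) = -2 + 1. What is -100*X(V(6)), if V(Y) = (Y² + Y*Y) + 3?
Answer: 100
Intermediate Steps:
V(Y) = 3 + 2*Y² (V(Y) = (Y² + Y²) + 3 = 2*Y² + 3 = 3 + 2*Y²)
X(N) = -1
-100*X(V(6)) = -100*(-1) = 100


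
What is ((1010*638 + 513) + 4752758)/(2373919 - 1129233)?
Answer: 5397651/1244686 ≈ 4.3366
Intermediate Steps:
((1010*638 + 513) + 4752758)/(2373919 - 1129233) = ((644380 + 513) + 4752758)/1244686 = (644893 + 4752758)*(1/1244686) = 5397651*(1/1244686) = 5397651/1244686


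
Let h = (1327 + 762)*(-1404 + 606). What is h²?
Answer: 2778962348484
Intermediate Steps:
h = -1667022 (h = 2089*(-798) = -1667022)
h² = (-1667022)² = 2778962348484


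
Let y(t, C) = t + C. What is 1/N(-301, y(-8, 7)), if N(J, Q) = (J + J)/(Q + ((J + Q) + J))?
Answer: 302/301 ≈ 1.0033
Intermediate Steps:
y(t, C) = C + t
N(J, Q) = 2*J/(2*J + 2*Q) (N(J, Q) = (2*J)/(Q + (Q + 2*J)) = (2*J)/(2*J + 2*Q) = 2*J/(2*J + 2*Q))
1/N(-301, y(-8, 7)) = 1/(-301/(-301 + (7 - 8))) = 1/(-301/(-301 - 1)) = 1/(-301/(-302)) = 1/(-301*(-1/302)) = 1/(301/302) = 302/301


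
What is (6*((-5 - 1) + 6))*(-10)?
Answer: 0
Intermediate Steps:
(6*((-5 - 1) + 6))*(-10) = (6*(-6 + 6))*(-10) = (6*0)*(-10) = 0*(-10) = 0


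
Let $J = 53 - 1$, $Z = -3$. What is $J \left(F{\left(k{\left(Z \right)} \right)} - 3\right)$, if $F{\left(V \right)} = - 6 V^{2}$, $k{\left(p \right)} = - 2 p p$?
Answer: $-101244$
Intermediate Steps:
$k{\left(p \right)} = - 2 p^{2}$
$J = 52$ ($J = 53 - 1 = 52$)
$J \left(F{\left(k{\left(Z \right)} \right)} - 3\right) = 52 \left(- 6 \left(- 2 \left(-3\right)^{2}\right)^{2} - 3\right) = 52 \left(- 6 \left(\left(-2\right) 9\right)^{2} - 3\right) = 52 \left(- 6 \left(-18\right)^{2} - 3\right) = 52 \left(\left(-6\right) 324 - 3\right) = 52 \left(-1944 - 3\right) = 52 \left(-1947\right) = -101244$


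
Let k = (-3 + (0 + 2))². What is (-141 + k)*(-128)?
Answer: 17920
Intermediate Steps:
k = 1 (k = (-3 + 2)² = (-1)² = 1)
(-141 + k)*(-128) = (-141 + 1)*(-128) = -140*(-128) = 17920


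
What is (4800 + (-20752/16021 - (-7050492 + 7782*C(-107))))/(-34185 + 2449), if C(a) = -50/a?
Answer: -1511034644195/6800417849 ≈ -222.20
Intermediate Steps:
(4800 + (-20752/16021 - (-7050492 + 7782*C(-107))))/(-34185 + 2449) = (4800 + (-20752/16021 - 7782/(1/(-906 - 50/(-107)))))/(-34185 + 2449) = (4800 + (-20752*1/16021 - 7782/(1/(-906 - 50*(-1/107)))))/(-31736) = (4800 + (-20752/16021 - 7782/(1/(-906 + 50/107))))*(-1/31736) = (4800 + (-20752/16021 - 7782/(1/(-96892/107))))*(-1/31736) = (4800 + (-20752/16021 - 7782/(-107/96892)))*(-1/31736) = (4800 + (-20752/16021 - 7782*(-96892/107)))*(-1/31736) = (4800 + (-20752/16021 + 754013544/107))*(-1/31736) = (4800 + 12080048767960/1714247)*(-1/31736) = (12088277153560/1714247)*(-1/31736) = -1511034644195/6800417849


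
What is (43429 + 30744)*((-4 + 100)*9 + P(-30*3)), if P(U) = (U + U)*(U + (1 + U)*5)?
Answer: 7206945372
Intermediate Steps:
P(U) = 2*U*(5 + 6*U) (P(U) = (2*U)*(U + (5 + 5*U)) = (2*U)*(5 + 6*U) = 2*U*(5 + 6*U))
(43429 + 30744)*((-4 + 100)*9 + P(-30*3)) = (43429 + 30744)*((-4 + 100)*9 + 2*(-30*3)*(5 + 6*(-30*3))) = 74173*(96*9 + 2*(-90)*(5 + 6*(-90))) = 74173*(864 + 2*(-90)*(5 - 540)) = 74173*(864 + 2*(-90)*(-535)) = 74173*(864 + 96300) = 74173*97164 = 7206945372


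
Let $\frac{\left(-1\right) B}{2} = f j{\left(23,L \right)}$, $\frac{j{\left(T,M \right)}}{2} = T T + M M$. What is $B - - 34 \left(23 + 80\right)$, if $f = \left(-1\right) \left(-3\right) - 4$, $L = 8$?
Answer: $5874$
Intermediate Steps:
$j{\left(T,M \right)} = 2 M^{2} + 2 T^{2}$ ($j{\left(T,M \right)} = 2 \left(T T + M M\right) = 2 \left(T^{2} + M^{2}\right) = 2 \left(M^{2} + T^{2}\right) = 2 M^{2} + 2 T^{2}$)
$f = -1$ ($f = 3 - 4 = -1$)
$B = 2372$ ($B = - 2 \left(- (2 \cdot 8^{2} + 2 \cdot 23^{2})\right) = - 2 \left(- (2 \cdot 64 + 2 \cdot 529)\right) = - 2 \left(- (128 + 1058)\right) = - 2 \left(\left(-1\right) 1186\right) = \left(-2\right) \left(-1186\right) = 2372$)
$B - - 34 \left(23 + 80\right) = 2372 - - 34 \left(23 + 80\right) = 2372 - \left(-34\right) 103 = 2372 - -3502 = 2372 + 3502 = 5874$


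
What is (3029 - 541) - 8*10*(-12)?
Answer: 3448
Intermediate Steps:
(3029 - 541) - 8*10*(-12) = 2488 - 80*(-12) = 2488 + 960 = 3448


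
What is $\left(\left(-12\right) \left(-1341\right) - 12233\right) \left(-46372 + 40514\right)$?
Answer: $-22606022$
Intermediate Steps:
$\left(\left(-12\right) \left(-1341\right) - 12233\right) \left(-46372 + 40514\right) = \left(16092 - 12233\right) \left(-5858\right) = 3859 \left(-5858\right) = -22606022$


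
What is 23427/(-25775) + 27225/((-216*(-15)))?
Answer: 13907131/1855800 ≈ 7.4939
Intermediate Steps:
23427/(-25775) + 27225/((-216*(-15))) = 23427*(-1/25775) + 27225/3240 = -23427/25775 + 27225*(1/3240) = -23427/25775 + 605/72 = 13907131/1855800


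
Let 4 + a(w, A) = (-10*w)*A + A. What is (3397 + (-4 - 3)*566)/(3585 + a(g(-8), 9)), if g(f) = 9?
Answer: -113/556 ≈ -0.20324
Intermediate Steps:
a(w, A) = -4 + A - 10*A*w (a(w, A) = -4 + ((-10*w)*A + A) = -4 + (-10*A*w + A) = -4 + (A - 10*A*w) = -4 + A - 10*A*w)
(3397 + (-4 - 3)*566)/(3585 + a(g(-8), 9)) = (3397 + (-4 - 3)*566)/(3585 + (-4 + 9 - 10*9*9)) = (3397 - 7*566)/(3585 + (-4 + 9 - 810)) = (3397 - 3962)/(3585 - 805) = -565/2780 = -565*1/2780 = -113/556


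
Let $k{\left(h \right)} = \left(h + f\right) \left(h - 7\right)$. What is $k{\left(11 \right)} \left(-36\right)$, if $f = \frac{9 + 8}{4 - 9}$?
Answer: $- \frac{5472}{5} \approx -1094.4$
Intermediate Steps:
$f = - \frac{17}{5}$ ($f = \frac{17}{-5} = 17 \left(- \frac{1}{5}\right) = - \frac{17}{5} \approx -3.4$)
$k{\left(h \right)} = \left(-7 + h\right) \left(- \frac{17}{5} + h\right)$ ($k{\left(h \right)} = \left(h - \frac{17}{5}\right) \left(h - 7\right) = \left(- \frac{17}{5} + h\right) \left(-7 + h\right) = \left(-7 + h\right) \left(- \frac{17}{5} + h\right)$)
$k{\left(11 \right)} \left(-36\right) = \left(\frac{119}{5} + 11^{2} - \frac{572}{5}\right) \left(-36\right) = \left(\frac{119}{5} + 121 - \frac{572}{5}\right) \left(-36\right) = \frac{152}{5} \left(-36\right) = - \frac{5472}{5}$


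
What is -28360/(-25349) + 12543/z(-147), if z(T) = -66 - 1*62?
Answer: -314322427/3244672 ≈ -96.873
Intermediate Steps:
z(T) = -128 (z(T) = -66 - 62 = -128)
-28360/(-25349) + 12543/z(-147) = -28360/(-25349) + 12543/(-128) = -28360*(-1/25349) + 12543*(-1/128) = 28360/25349 - 12543/128 = -314322427/3244672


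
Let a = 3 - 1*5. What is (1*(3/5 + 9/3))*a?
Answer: -36/5 ≈ -7.2000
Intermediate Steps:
a = -2 (a = 3 - 5 = -2)
(1*(3/5 + 9/3))*a = (1*(3/5 + 9/3))*(-2) = (1*(3*(1/5) + 9*(1/3)))*(-2) = (1*(3/5 + 3))*(-2) = (1*(18/5))*(-2) = (18/5)*(-2) = -36/5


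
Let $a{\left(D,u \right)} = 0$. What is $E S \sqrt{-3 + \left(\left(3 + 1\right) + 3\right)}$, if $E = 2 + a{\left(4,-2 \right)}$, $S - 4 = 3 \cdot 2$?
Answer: $40$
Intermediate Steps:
$S = 10$ ($S = 4 + 3 \cdot 2 = 4 + 6 = 10$)
$E = 2$ ($E = 2 + 0 = 2$)
$E S \sqrt{-3 + \left(\left(3 + 1\right) + 3\right)} = 2 \cdot 10 \sqrt{-3 + \left(\left(3 + 1\right) + 3\right)} = 20 \sqrt{-3 + \left(4 + 3\right)} = 20 \sqrt{-3 + 7} = 20 \sqrt{4} = 20 \cdot 2 = 40$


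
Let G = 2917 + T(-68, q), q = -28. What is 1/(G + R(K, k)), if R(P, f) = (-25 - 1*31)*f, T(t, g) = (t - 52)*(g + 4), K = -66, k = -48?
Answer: 1/8485 ≈ 0.00011786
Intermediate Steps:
T(t, g) = (-52 + t)*(4 + g)
R(P, f) = -56*f (R(P, f) = (-25 - 31)*f = -56*f)
G = 5797 (G = 2917 + (-208 - 52*(-28) + 4*(-68) - 28*(-68)) = 2917 + (-208 + 1456 - 272 + 1904) = 2917 + 2880 = 5797)
1/(G + R(K, k)) = 1/(5797 - 56*(-48)) = 1/(5797 + 2688) = 1/8485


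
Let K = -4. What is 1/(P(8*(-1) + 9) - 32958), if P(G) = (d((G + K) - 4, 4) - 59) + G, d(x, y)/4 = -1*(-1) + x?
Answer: -1/33040 ≈ -3.0266e-5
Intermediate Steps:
d(x, y) = 4 + 4*x (d(x, y) = 4*(-1*(-1) + x) = 4*(1 + x) = 4 + 4*x)
P(G) = -87 + 5*G (P(G) = ((4 + 4*((G - 4) - 4)) - 59) + G = ((4 + 4*((-4 + G) - 4)) - 59) + G = ((4 + 4*(-8 + G)) - 59) + G = ((4 + (-32 + 4*G)) - 59) + G = ((-28 + 4*G) - 59) + G = (-87 + 4*G) + G = -87 + 5*G)
1/(P(8*(-1) + 9) - 32958) = 1/((-87 + 5*(8*(-1) + 9)) - 32958) = 1/((-87 + 5*(-8 + 9)) - 32958) = 1/((-87 + 5*1) - 32958) = 1/((-87 + 5) - 32958) = 1/(-82 - 32958) = 1/(-33040) = -1/33040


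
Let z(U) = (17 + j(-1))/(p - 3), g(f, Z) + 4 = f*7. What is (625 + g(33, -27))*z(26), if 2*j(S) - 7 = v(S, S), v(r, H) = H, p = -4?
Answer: -17040/7 ≈ -2434.3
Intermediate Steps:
g(f, Z) = -4 + 7*f (g(f, Z) = -4 + f*7 = -4 + 7*f)
j(S) = 7/2 + S/2
z(U) = -20/7 (z(U) = (17 + (7/2 + (½)*(-1)))/(-4 - 3) = (17 + (7/2 - ½))/(-7) = (17 + 3)*(-⅐) = 20*(-⅐) = -20/7)
(625 + g(33, -27))*z(26) = (625 + (-4 + 7*33))*(-20/7) = (625 + (-4 + 231))*(-20/7) = (625 + 227)*(-20/7) = 852*(-20/7) = -17040/7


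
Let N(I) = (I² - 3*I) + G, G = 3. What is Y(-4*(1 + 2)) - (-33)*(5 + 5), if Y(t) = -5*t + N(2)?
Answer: 391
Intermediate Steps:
N(I) = 3 + I² - 3*I (N(I) = (I² - 3*I) + 3 = 3 + I² - 3*I)
Y(t) = 1 - 5*t (Y(t) = -5*t + (3 + 2² - 3*2) = -5*t + (3 + 4 - 6) = -5*t + 1 = 1 - 5*t)
Y(-4*(1 + 2)) - (-33)*(5 + 5) = (1 - (-20)*(1 + 2)) - (-33)*(5 + 5) = (1 - (-20)*3) - (-33)*10 = (1 - 5*(-12)) - 11*(-30) = (1 + 60) + 330 = 61 + 330 = 391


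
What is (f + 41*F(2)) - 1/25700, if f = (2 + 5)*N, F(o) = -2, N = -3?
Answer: -2647101/25700 ≈ -103.00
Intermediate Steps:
f = -21 (f = (2 + 5)*(-3) = 7*(-3) = -21)
(f + 41*F(2)) - 1/25700 = (-21 + 41*(-2)) - 1/25700 = (-21 - 82) - 1*1/25700 = -103 - 1/25700 = -2647101/25700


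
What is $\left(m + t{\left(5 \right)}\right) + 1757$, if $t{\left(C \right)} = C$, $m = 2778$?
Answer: $4540$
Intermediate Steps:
$\left(m + t{\left(5 \right)}\right) + 1757 = \left(2778 + 5\right) + 1757 = 2783 + 1757 = 4540$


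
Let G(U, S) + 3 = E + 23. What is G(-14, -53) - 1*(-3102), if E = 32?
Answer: 3154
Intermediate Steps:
G(U, S) = 52 (G(U, S) = -3 + (32 + 23) = -3 + 55 = 52)
G(-14, -53) - 1*(-3102) = 52 - 1*(-3102) = 52 + 3102 = 3154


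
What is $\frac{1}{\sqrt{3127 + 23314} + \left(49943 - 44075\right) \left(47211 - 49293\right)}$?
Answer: $- \frac{12217176}{149259389388535} - \frac{\sqrt{26441}}{149259389388535} \approx -8.1853 \cdot 10^{-8}$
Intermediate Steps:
$\frac{1}{\sqrt{3127 + 23314} + \left(49943 - 44075\right) \left(47211 - 49293\right)} = \frac{1}{\sqrt{26441} + 5868 \left(-2082\right)} = \frac{1}{\sqrt{26441} - 12217176} = \frac{1}{-12217176 + \sqrt{26441}}$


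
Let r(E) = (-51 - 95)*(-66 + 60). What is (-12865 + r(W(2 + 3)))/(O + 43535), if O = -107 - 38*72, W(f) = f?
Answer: -11989/40692 ≈ -0.29463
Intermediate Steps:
r(E) = 876 (r(E) = -146*(-6) = 876)
O = -2843 (O = -107 - 2736 = -2843)
(-12865 + r(W(2 + 3)))/(O + 43535) = (-12865 + 876)/(-2843 + 43535) = -11989/40692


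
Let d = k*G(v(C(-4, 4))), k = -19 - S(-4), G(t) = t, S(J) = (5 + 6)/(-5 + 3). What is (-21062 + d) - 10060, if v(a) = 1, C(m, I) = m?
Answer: -62271/2 ≈ -31136.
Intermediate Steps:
S(J) = -11/2 (S(J) = 11/(-2) = 11*(-1/2) = -11/2)
k = -27/2 (k = -19 - 1*(-11/2) = -19 + 11/2 = -27/2 ≈ -13.500)
d = -27/2 (d = -27/2*1 = -27/2 ≈ -13.500)
(-21062 + d) - 10060 = (-21062 - 27/2) - 10060 = -42151/2 - 10060 = -62271/2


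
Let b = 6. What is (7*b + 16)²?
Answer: 3364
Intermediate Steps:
(7*b + 16)² = (7*6 + 16)² = (42 + 16)² = 58² = 3364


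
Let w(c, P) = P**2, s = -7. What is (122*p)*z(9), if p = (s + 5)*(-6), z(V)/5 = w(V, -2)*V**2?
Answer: 2371680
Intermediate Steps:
z(V) = 20*V**2 (z(V) = 5*((-2)**2*V**2) = 5*(4*V**2) = 20*V**2)
p = 12 (p = (-7 + 5)*(-6) = -2*(-6) = 12)
(122*p)*z(9) = (122*12)*(20*9**2) = 1464*(20*81) = 1464*1620 = 2371680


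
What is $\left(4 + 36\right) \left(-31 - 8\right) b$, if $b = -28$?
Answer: $43680$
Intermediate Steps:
$\left(4 + 36\right) \left(-31 - 8\right) b = \left(4 + 36\right) \left(-31 - 8\right) \left(-28\right) = 40 \left(-39\right) \left(-28\right) = \left(-1560\right) \left(-28\right) = 43680$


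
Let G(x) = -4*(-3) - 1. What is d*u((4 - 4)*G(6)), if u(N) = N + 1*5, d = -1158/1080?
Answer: -193/36 ≈ -5.3611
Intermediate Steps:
G(x) = 11 (G(x) = 12 - 1 = 11)
d = -193/180 (d = -1158*1/1080 = -193/180 ≈ -1.0722)
u(N) = 5 + N (u(N) = N + 5 = 5 + N)
d*u((4 - 4)*G(6)) = -193*(5 + (4 - 4)*11)/180 = -193*(5 + 0*11)/180 = -193*(5 + 0)/180 = -193/180*5 = -193/36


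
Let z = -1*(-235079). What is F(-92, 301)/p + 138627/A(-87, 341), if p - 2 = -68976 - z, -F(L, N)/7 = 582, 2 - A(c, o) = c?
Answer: 14050105939/9020239 ≈ 1557.6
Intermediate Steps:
A(c, o) = 2 - c
F(L, N) = -4074 (F(L, N) = -7*582 = -4074)
z = 235079
p = -304053 (p = 2 + (-68976 - 1*235079) = 2 + (-68976 - 235079) = 2 - 304055 = -304053)
F(-92, 301)/p + 138627/A(-87, 341) = -4074/(-304053) + 138627/(2 - 1*(-87)) = -4074*(-1/304053) + 138627/(2 + 87) = 1358/101351 + 138627/89 = 14050105939/9020239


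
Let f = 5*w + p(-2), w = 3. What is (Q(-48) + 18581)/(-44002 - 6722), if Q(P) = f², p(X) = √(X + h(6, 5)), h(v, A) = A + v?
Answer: -18905/50724 ≈ -0.37270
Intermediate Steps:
p(X) = √(11 + X) (p(X) = √(X + (5 + 6)) = √(X + 11) = √(11 + X))
f = 18 (f = 5*3 + √(11 - 2) = 15 + √9 = 15 + 3 = 18)
Q(P) = 324 (Q(P) = 18² = 324)
(Q(-48) + 18581)/(-44002 - 6722) = (324 + 18581)/(-44002 - 6722) = 18905/(-50724) = 18905*(-1/50724) = -18905/50724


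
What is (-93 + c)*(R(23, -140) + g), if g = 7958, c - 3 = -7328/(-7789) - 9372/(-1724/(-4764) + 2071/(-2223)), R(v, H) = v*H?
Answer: 1997274345329659/25766012 ≈ 7.7516e+7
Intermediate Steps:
R(v, H) = H*v
c = 847880002643/51532024 (c = 3 + (-7328/(-7789) - 9372/(-1724/(-4764) + 2071/(-2223))) = 3 + (-7328*(-1/7789) - 9372/(-1724*(-1/4764) + 2071*(-1/2223))) = 3 + (7328/7789 - 9372/(431/1191 - 109/117)) = 3 + (7328/7789 - 9372/(-26464/46449)) = 3 + (7328/7789 - 9372*(-46449/26464)) = 3 + (7328/7789 + 108830007/6616) = 3 + 847725406571/51532024 = 847880002643/51532024 ≈ 16453.)
(-93 + c)*(R(23, -140) + g) = (-93 + 847880002643/51532024)*(-140*23 + 7958) = 843087524411*(-3220 + 7958)/51532024 = (843087524411/51532024)*4738 = 1997274345329659/25766012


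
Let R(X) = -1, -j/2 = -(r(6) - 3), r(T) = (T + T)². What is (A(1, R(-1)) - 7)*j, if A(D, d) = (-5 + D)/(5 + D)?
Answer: -2162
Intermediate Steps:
r(T) = 4*T² (r(T) = (2*T)² = 4*T²)
j = 282 (j = -(-2)*(4*6² - 3) = -(-2)*(4*36 - 3) = -(-2)*(144 - 3) = -(-2)*141 = -2*(-141) = 282)
A(D, d) = (-5 + D)/(5 + D)
(A(1, R(-1)) - 7)*j = ((-5 + 1)/(5 + 1) - 7)*282 = (-4/6 - 7)*282 = ((⅙)*(-4) - 7)*282 = (-⅔ - 7)*282 = -23/3*282 = -2162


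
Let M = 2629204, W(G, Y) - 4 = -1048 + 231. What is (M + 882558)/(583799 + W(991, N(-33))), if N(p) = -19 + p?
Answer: 1755881/291493 ≈ 6.0238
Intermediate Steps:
W(G, Y) = -813 (W(G, Y) = 4 + (-1048 + 231) = 4 - 817 = -813)
(M + 882558)/(583799 + W(991, N(-33))) = (2629204 + 882558)/(583799 - 813) = 3511762/582986 = 3511762*(1/582986) = 1755881/291493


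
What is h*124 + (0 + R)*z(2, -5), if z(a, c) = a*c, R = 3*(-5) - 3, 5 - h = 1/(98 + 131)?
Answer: 183076/229 ≈ 799.46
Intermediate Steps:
h = 1144/229 (h = 5 - 1/(98 + 131) = 5 - 1/229 = 1144/229 ≈ 4.9956)
R = -18 (R = -15 - 3 = -18)
h*124 + (0 + R)*z(2, -5) = (1144/229)*124 + (0 - 18)*(2*(-5)) = 141856/229 - 18*(-10) = 141856/229 + 180 = 183076/229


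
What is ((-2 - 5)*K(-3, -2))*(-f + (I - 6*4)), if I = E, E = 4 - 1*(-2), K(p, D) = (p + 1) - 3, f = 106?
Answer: -4340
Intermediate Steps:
K(p, D) = -2 + p (K(p, D) = (1 + p) - 3 = -2 + p)
E = 6 (E = 4 + 2 = 6)
I = 6
((-2 - 5)*K(-3, -2))*(-f + (I - 6*4)) = ((-2 - 5)*(-2 - 3))*(-1*106 + (6 - 6*4)) = (-7*(-5))*(-106 + (6 - 24)) = 35*(-106 - 18) = 35*(-124) = -4340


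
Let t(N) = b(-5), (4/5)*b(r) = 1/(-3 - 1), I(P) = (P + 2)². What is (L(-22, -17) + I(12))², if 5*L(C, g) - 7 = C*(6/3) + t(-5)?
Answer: 227496889/6400 ≈ 35546.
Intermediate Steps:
I(P) = (2 + P)²
b(r) = -5/16 (b(r) = 5/(4*(-3 - 1)) = (5/4)/(-4) = (5/4)*(-¼) = -5/16)
t(N) = -5/16
L(C, g) = 107/80 + 2*C/5 (L(C, g) = 7/5 + (C*(6/3) - 5/16)/5 = 7/5 + (C*(6*(⅓)) - 5/16)/5 = 7/5 + (C*2 - 5/16)/5 = 7/5 + (2*C - 5/16)/5 = 7/5 + (-5/16 + 2*C)/5 = 7/5 + (-1/16 + 2*C/5) = 107/80 + 2*C/5)
(L(-22, -17) + I(12))² = ((107/80 + (⅖)*(-22)) + (2 + 12)²)² = ((107/80 - 44/5) + 14²)² = (-597/80 + 196)² = (15083/80)² = 227496889/6400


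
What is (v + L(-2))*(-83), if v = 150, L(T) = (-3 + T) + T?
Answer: -11869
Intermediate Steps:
L(T) = -3 + 2*T
(v + L(-2))*(-83) = (150 + (-3 + 2*(-2)))*(-83) = (150 + (-3 - 4))*(-83) = (150 - 7)*(-83) = 143*(-83) = -11869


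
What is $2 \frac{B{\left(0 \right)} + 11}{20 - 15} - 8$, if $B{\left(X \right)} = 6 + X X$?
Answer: $- \frac{6}{5} \approx -1.2$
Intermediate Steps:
$B{\left(X \right)} = 6 + X^{2}$
$2 \frac{B{\left(0 \right)} + 11}{20 - 15} - 8 = 2 \frac{\left(6 + 0^{2}\right) + 11}{20 - 15} - 8 = 2 \frac{\left(6 + 0\right) + 11}{5} - 8 = 2 \left(6 + 11\right) \frac{1}{5} - 8 = 2 \cdot 17 \cdot \frac{1}{5} - 8 = 2 \cdot \frac{17}{5} - 8 = \frac{34}{5} - 8 = - \frac{6}{5}$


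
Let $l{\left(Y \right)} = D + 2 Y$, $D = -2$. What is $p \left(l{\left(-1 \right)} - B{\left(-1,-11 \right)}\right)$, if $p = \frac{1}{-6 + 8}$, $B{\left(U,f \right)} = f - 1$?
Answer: $4$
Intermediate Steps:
$B{\left(U,f \right)} = -1 + f$
$l{\left(Y \right)} = -2 + 2 Y$
$p = \frac{1}{2} \approx 0.5$
$p \left(l{\left(-1 \right)} - B{\left(-1,-11 \right)}\right) = \frac{\left(-2 + 2 \left(-1\right)\right) - \left(-1 - 11\right)}{2} = \frac{\left(-2 - 2\right) - -12}{2} = \frac{-4 + 12}{2} = \frac{1}{2} \cdot 8 = 4$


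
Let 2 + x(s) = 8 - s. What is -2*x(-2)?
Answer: -16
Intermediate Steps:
x(s) = 6 - s (x(s) = -2 + (8 - s) = 6 - s)
-2*x(-2) = -2*(6 - 1*(-2)) = -2*(6 + 2) = -2*8 = -16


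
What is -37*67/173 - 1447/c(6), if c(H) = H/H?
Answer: -252810/173 ≈ -1461.3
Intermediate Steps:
c(H) = 1
-37*67/173 - 1447/c(6) = -37*67/173 - 1447/1 = -2479*1/173 - 1447*1 = -2479/173 - 1447 = -252810/173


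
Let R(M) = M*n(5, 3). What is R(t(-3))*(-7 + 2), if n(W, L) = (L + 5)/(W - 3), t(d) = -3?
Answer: 60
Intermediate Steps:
n(W, L) = (5 + L)/(-3 + W)
R(M) = 4*M (R(M) = M*((5 + 3)/(-3 + 5)) = M*(8/2) = M*((½)*8) = M*4 = 4*M)
R(t(-3))*(-7 + 2) = (4*(-3))*(-7 + 2) = -12*(-5) = 60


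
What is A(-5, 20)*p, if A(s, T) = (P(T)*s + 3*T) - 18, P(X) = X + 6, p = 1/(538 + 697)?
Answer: -88/1235 ≈ -0.071255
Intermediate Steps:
p = 1/1235 ≈ 0.00080972
P(X) = 6 + X
A(s, T) = -18 + 3*T + s*(6 + T) (A(s, T) = ((6 + T)*s + 3*T) - 18 = (s*(6 + T) + 3*T) - 18 = (3*T + s*(6 + T)) - 18 = -18 + 3*T + s*(6 + T))
A(-5, 20)*p = (-18 + 3*20 - 5*(6 + 20))*(1/1235) = (-18 + 60 - 5*26)*(1/1235) = (-18 + 60 - 130)*(1/1235) = -88*1/1235 = -88/1235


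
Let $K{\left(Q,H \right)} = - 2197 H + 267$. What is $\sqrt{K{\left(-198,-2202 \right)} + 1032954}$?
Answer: $3 \sqrt{652335} \approx 2423.0$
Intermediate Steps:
$K{\left(Q,H \right)} = 267 - 2197 H$
$\sqrt{K{\left(-198,-2202 \right)} + 1032954} = \sqrt{\left(267 - -4837794\right) + 1032954} = \sqrt{\left(267 + 4837794\right) + 1032954} = \sqrt{4838061 + 1032954} = \sqrt{5871015} = 3 \sqrt{652335}$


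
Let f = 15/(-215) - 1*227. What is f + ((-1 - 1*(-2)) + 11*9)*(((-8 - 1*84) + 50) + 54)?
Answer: 41836/43 ≈ 972.93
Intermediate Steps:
f = -9764/43 (f = 15*(-1/215) - 227 = -3/43 - 227 = -9764/43 ≈ -227.07)
f + ((-1 - 1*(-2)) + 11*9)*(((-8 - 1*84) + 50) + 54) = -9764/43 + ((-1 - 1*(-2)) + 11*9)*(((-8 - 1*84) + 50) + 54) = -9764/43 + ((-1 + 2) + 99)*(((-8 - 84) + 50) + 54) = -9764/43 + (1 + 99)*((-92 + 50) + 54) = -9764/43 + 100*(-42 + 54) = -9764/43 + 100*12 = -9764/43 + 1200 = 41836/43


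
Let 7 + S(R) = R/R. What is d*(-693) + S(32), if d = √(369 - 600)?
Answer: -6 - 693*I*√231 ≈ -6.0 - 10533.0*I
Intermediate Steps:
S(R) = -6 (S(R) = -7 + R/R = -7 + 1 = -6)
d = I*√231 (d = √(-231) = I*√231 ≈ 15.199*I)
d*(-693) + S(32) = (I*√231)*(-693) - 6 = -693*I*√231 - 6 = -6 - 693*I*√231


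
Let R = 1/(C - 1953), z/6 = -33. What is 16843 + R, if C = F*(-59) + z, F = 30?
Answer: 66041402/3921 ≈ 16843.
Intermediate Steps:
z = -198 (z = 6*(-33) = -198)
C = -1968 (C = 30*(-59) - 198 = -1770 - 198 = -1968)
R = -1/3921 (R = 1/(-1968 - 1953) = 1/(-3921) = -1/3921 ≈ -0.00025504)
16843 + R = 16843 - 1/3921 = 66041402/3921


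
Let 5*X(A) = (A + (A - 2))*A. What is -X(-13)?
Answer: -364/5 ≈ -72.800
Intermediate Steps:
X(A) = A*(-2 + 2*A)/5 (X(A) = ((A + (A - 2))*A)/5 = ((A + (-2 + A))*A)/5 = ((-2 + 2*A)*A)/5 = (A*(-2 + 2*A))/5 = A*(-2 + 2*A)/5)
-X(-13) = -2*(-13)*(-1 - 13)/5 = -2*(-13)*(-14)/5 = -1*364/5 = -364/5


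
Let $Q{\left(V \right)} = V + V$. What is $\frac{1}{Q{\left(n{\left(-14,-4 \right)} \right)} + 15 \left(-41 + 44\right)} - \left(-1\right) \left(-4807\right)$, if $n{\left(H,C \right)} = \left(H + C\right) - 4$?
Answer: $-4806$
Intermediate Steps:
$n{\left(H,C \right)} = -4 + C + H$ ($n{\left(H,C \right)} = \left(C + H\right) - 4 = -4 + C + H$)
$Q{\left(V \right)} = 2 V$
$\frac{1}{Q{\left(n{\left(-14,-4 \right)} \right)} + 15 \left(-41 + 44\right)} - \left(-1\right) \left(-4807\right) = \frac{1}{2 \left(-4 - 4 - 14\right) + 15 \left(-41 + 44\right)} - \left(-1\right) \left(-4807\right) = \frac{1}{2 \left(-22\right) + 15 \cdot 3} - 4807 = \frac{1}{-44 + 45} - 4807 = 1^{-1} - 4807 = 1 - 4807 = -4806$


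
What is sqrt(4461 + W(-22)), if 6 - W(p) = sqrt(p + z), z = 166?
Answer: 9*sqrt(55) ≈ 66.746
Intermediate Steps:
W(p) = 6 - sqrt(166 + p) (W(p) = 6 - sqrt(p + 166) = 6 - sqrt(166 + p))
sqrt(4461 + W(-22)) = sqrt(4461 + (6 - sqrt(166 - 22))) = sqrt(4461 + (6 - sqrt(144))) = sqrt(4461 + (6 - 1*12)) = sqrt(4461 + (6 - 12)) = sqrt(4461 - 6) = sqrt(4455) = 9*sqrt(55)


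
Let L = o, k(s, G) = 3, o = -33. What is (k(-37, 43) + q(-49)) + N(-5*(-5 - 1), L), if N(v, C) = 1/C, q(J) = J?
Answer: -1519/33 ≈ -46.030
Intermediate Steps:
L = -33
(k(-37, 43) + q(-49)) + N(-5*(-5 - 1), L) = (3 - 49) + 1/(-33) = -46 - 1/33 = -1519/33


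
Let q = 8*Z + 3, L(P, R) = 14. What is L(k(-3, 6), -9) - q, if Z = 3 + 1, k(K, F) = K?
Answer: -21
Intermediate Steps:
Z = 4
q = 35 (q = 8*4 + 3 = 32 + 3 = 35)
L(k(-3, 6), -9) - q = 14 - 1*35 = 14 - 35 = -21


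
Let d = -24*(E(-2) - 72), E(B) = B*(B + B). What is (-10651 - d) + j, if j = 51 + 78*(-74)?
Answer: -17908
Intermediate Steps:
E(B) = 2*B² (E(B) = B*(2*B) = 2*B²)
d = 1536 (d = -24*(2*(-2)² - 72) = -24*(2*4 - 72) = -24*(8 - 72) = -24*(-64) = 1536)
j = -5721 (j = 51 - 5772 = -5721)
(-10651 - d) + j = (-10651 - 1*1536) - 5721 = (-10651 - 1536) - 5721 = -12187 - 5721 = -17908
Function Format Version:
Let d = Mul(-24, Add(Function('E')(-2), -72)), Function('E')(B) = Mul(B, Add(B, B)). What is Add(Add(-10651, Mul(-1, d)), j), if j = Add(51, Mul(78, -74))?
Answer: -17908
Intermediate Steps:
Function('E')(B) = Mul(2, Pow(B, 2)) (Function('E')(B) = Mul(B, Mul(2, B)) = Mul(2, Pow(B, 2)))
d = 1536 (d = Mul(-24, Add(Mul(2, Pow(-2, 2)), -72)) = Mul(-24, Add(Mul(2, 4), -72)) = Mul(-24, Add(8, -72)) = Mul(-24, -64) = 1536)
j = -5721 (j = Add(51, -5772) = -5721)
Add(Add(-10651, Mul(-1, d)), j) = Add(Add(-10651, Mul(-1, 1536)), -5721) = Add(Add(-10651, -1536), -5721) = Add(-12187, -5721) = -17908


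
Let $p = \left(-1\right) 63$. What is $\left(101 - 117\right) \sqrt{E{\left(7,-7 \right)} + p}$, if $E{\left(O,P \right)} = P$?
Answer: $- 16 i \sqrt{70} \approx - 133.87 i$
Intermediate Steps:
$p = -63$
$\left(101 - 117\right) \sqrt{E{\left(7,-7 \right)} + p} = \left(101 - 117\right) \sqrt{-7 - 63} = - 16 \sqrt{-70} = - 16 i \sqrt{70}$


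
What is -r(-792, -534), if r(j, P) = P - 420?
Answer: 954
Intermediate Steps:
r(j, P) = -420 + P
-r(-792, -534) = -(-420 - 534) = -1*(-954) = 954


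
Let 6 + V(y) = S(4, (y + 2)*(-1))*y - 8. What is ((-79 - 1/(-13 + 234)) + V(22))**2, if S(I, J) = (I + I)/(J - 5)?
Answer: 403176741444/41075281 ≈ 9815.6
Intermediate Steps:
S(I, J) = 2*I/(-5 + J) (S(I, J) = (2*I)/(-5 + J) = 2*I/(-5 + J))
V(y) = -14 + 8*y/(-7 - y) (V(y) = -6 + ((2*4/(-5 + (y + 2)*(-1)))*y - 8) = -6 + ((2*4/(-5 + (2 + y)*(-1)))*y - 8) = -6 + ((2*4/(-5 + (-2 - y)))*y - 8) = -6 + ((2*4/(-7 - y))*y - 8) = -6 + ((8/(-7 - y))*y - 8) = -6 + (8*y/(-7 - y) - 8) = -6 + (-8 + 8*y/(-7 - y)) = -14 + 8*y/(-7 - y))
((-79 - 1/(-13 + 234)) + V(22))**2 = ((-79 - 1/(-13 + 234)) + 2*(-49 - 11*22)/(7 + 22))**2 = ((-79 - 1/221) + 2*(-49 - 242)/29)**2 = ((-79 - 1*1/221) + 2*(1/29)*(-291))**2 = ((-79 - 1/221) - 582/29)**2 = (-17460/221 - 582/29)**2 = (-634962/6409)**2 = 403176741444/41075281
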